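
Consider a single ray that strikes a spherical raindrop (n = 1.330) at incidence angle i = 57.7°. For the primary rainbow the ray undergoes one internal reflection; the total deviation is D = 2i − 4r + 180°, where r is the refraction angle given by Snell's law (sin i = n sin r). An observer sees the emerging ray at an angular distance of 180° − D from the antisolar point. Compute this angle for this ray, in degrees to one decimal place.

sin r = sin 57.7° / 1.330 = 0.8453/1.330 = 0.6355; r = 39.46°.
D = 2·57.7° − 4·39.46° + 180° = 115.40° − 157.84° + 180° = 137.56°.
Angle from antisolar point = 180° − D = 42.44°.

42.4°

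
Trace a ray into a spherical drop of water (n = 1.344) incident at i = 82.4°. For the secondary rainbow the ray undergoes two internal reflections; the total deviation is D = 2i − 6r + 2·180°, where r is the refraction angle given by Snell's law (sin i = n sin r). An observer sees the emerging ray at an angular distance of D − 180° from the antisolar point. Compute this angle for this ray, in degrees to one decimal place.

59.7°

sin r = sin 82.4° / 1.344 = 0.9912/1.344 = 0.7375; r = 47.52°.
D = 2·82.4° − 6·47.52° + 2·180° = 164.80° − 285.12° + 360° = 239.68°.
Angle from antisolar point = D − 180° = 59.68°.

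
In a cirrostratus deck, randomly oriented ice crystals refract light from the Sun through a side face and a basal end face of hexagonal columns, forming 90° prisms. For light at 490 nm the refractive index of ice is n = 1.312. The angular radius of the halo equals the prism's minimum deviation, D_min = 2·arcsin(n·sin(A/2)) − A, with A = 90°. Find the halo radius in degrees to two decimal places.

46.17°

n·sin(A/2) = 1.312 × sin 45° = 1.312 × 0.7071 = 0.9277.
D_min = 2·arcsin(0.9277) − 90° = 2 × 68.083° − 90° = 46.166°.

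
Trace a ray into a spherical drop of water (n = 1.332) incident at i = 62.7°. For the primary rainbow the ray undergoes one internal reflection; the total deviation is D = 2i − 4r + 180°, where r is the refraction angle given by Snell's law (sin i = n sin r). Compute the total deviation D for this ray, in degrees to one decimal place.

138.0°

sin r = sin 62.7° / 1.332 = 0.8886/1.332 = 0.6671; r = 41.85°.
D = 2·62.7° − 4·41.85° + 180° = 125.40° − 167.38° + 180° = 138.02°.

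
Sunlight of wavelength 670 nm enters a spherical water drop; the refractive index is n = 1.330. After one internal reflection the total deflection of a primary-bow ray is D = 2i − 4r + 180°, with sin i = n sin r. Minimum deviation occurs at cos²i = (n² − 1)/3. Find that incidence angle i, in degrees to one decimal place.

59.6°

cos²i = (1.330² − 1)/3 = (1.76890 − 1)/3 = 0.25630.
cos i = 0.50626, so i = 59.585°.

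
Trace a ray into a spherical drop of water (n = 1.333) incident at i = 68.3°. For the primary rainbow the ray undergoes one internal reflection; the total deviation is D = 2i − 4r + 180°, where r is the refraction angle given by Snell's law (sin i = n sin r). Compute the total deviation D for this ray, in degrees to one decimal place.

sin r = sin 68.3° / 1.333 = 0.9291/1.333 = 0.6970; r = 44.19°.
D = 2·68.3° − 4·44.19° + 180° = 136.60° − 176.75° + 180° = 139.85°.

139.8°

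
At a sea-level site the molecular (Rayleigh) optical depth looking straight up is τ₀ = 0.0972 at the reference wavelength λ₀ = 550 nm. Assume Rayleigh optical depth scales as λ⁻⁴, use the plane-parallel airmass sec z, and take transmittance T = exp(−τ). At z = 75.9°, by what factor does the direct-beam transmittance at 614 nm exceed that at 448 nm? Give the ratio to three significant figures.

1.91

Airmass: sec 75.9° = 4.1048.
τ(614 nm) = 0.0972 × (550/614)⁴ × 4.1048 = 0.0972 × 0.6438 × 4.1048 = 0.2569.
τ(448 nm) = 0.0972 × (550/448)⁴ × 4.1048 = 0.0972 × 2.2716 × 4.1048 = 0.9064.
T(614)/T(448) = exp(τ_B − τ_A) = exp(0.6495) = 1.9145.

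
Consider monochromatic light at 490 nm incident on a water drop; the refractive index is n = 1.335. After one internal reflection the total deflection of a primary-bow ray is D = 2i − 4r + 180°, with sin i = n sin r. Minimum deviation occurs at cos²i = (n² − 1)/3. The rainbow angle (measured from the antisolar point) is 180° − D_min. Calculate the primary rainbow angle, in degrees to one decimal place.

cos²i = (1.78222 − 1)/3 = 0.26074; i = arccos(0.51063) = 59.294°.
sin r = sin 59.294°/1.335 = 0.64405; r = 40.094°.
D_min = 2·59.294° − 4·40.094° + 180° = 138.212°.
Rainbow angle = 180° − D_min = 41.788°.

41.8°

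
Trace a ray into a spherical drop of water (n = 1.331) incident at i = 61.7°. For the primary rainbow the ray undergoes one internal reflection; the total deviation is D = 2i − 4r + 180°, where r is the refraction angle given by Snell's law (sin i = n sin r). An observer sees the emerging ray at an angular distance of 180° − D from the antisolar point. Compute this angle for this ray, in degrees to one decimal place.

sin r = sin 61.7° / 1.331 = 0.8805/1.331 = 0.6615; r = 41.42°.
D = 2·61.7° − 4·41.42° + 180° = 123.40° − 165.66° + 180° = 137.74°.
Angle from antisolar point = 180° − D = 42.26°.

42.3°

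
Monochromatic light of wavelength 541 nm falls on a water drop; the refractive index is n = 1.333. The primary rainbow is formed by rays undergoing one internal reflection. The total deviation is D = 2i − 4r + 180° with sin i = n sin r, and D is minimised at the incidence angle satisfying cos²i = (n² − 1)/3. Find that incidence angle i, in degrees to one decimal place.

cos²i = (1.333² − 1)/3 = (1.77689 − 1)/3 = 0.25896.
cos i = 0.50888, so i = 59.410°.

59.4°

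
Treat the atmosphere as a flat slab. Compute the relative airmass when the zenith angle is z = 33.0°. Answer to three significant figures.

X = sec z = 1/cos 33.0° = 1/0.8387 = 1.1924.

1.19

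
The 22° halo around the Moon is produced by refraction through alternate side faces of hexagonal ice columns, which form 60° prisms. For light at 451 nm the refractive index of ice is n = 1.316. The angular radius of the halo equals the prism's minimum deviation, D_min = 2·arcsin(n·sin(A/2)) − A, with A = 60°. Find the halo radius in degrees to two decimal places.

n·sin(A/2) = 1.316 × sin 30° = 1.316 × 0.5000 = 0.6580.
D_min = 2·arcsin(0.6580) − 60° = 2 × 41.148° − 60° = 22.295°.

22.30°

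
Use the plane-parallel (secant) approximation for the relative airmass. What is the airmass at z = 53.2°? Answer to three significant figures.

1.67

X = sec z = 1/cos 53.2° = 1/0.5990 = 1.6694.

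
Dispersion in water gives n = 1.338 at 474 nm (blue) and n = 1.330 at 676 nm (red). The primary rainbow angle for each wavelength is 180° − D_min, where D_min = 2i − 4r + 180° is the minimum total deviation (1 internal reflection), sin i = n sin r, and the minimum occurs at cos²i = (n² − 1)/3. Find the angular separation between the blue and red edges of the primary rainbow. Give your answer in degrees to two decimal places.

At 474 nm (n = 1.338): cos²i = 0.26341 → i = 59.120°, r = 39.899°, D_min = 138.643°, rainbow angle = 41.357°.
At 676 nm (n = 1.330): cos²i = 0.25630 → i = 59.585°, r = 40.422°, D_min = 137.484°, rainbow angle = 42.516°.
Angular width = |41.357° − 42.516°| = 1.160°.

1.16°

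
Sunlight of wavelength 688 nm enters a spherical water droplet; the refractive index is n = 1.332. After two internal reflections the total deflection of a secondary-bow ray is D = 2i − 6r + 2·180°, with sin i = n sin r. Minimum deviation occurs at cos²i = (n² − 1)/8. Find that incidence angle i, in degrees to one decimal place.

71.9°

cos²i = (1.332² − 1)/8 = (1.77422 − 1)/8 = 0.09678.
cos i = 0.31109, so i = 71.875°.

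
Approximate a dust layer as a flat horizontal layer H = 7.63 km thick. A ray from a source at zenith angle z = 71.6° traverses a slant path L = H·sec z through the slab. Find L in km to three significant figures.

sec z = 1/cos 71.6° = 3.1681.
L = 7.63 × 3.1681 = 24.172 km.

24.2 km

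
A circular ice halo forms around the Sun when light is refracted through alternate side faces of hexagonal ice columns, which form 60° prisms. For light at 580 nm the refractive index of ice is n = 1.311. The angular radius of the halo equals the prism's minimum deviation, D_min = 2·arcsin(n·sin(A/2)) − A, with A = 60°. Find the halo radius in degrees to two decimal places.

21.92°

n·sin(A/2) = 1.311 × sin 30° = 1.311 × 0.5000 = 0.6555.
D_min = 2·arcsin(0.6555) − 60° = 2 × 40.958° − 60° = 21.915°.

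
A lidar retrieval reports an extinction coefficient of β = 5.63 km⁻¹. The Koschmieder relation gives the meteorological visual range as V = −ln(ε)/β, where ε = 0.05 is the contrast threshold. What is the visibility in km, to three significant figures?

0.532 km

V = −ln(0.05) / 5.63 = 2.996 / 5.63 = 0.5321 km.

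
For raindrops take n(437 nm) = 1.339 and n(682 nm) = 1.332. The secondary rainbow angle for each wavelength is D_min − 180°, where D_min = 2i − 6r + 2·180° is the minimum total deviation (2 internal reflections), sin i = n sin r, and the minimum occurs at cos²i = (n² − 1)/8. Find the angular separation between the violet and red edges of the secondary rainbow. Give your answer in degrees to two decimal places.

At 437 nm (n = 1.339): cos²i = 0.09912 → i = 71.650°, r = 45.141°, D_min = 232.451°, rainbow angle = 52.451°.
At 682 nm (n = 1.332): cos²i = 0.09678 → i = 71.875°, r = 45.520°, D_min = 230.628°, rainbow angle = 50.628°.
Angular width = |52.451° − 50.628°| = 1.823°.

1.82°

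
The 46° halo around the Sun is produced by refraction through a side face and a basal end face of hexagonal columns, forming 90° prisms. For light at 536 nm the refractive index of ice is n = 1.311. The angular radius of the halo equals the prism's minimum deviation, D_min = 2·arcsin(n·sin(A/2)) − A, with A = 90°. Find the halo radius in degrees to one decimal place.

45.9°

n·sin(A/2) = 1.311 × sin 45° = 1.311 × 0.7071 = 0.9270.
D_min = 2·arcsin(0.9270) − 90° = 2 × 67.974° − 90° = 45.949°.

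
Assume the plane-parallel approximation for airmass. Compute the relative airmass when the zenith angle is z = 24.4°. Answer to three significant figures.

1.10

X = sec z = 1/cos 24.4° = 1/0.9107 = 1.0981.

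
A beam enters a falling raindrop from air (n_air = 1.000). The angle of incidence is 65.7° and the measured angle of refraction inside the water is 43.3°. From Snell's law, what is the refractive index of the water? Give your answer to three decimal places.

1.329

n = sin θ_i / sin θ_r = sin 65.7° / sin 43.3° = 0.9114 / 0.6858 = 1.3289.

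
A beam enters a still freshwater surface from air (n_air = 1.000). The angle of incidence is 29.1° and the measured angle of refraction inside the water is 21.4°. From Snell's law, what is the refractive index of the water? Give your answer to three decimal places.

1.333

n = sin θ_i / sin θ_r = sin 29.1° / sin 21.4° = 0.4863 / 0.3649 = 1.3329.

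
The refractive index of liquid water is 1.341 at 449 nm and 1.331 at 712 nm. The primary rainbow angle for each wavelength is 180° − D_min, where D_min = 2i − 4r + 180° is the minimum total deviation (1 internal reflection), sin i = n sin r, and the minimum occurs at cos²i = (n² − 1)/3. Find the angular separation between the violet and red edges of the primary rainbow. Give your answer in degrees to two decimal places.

1.44°

At 449 nm (n = 1.341): cos²i = 0.26609 → i = 58.946°, r = 39.705°, D_min = 139.071°, rainbow angle = 40.929°.
At 712 nm (n = 1.331): cos²i = 0.25719 → i = 59.527°, r = 40.356°, D_min = 137.630°, rainbow angle = 42.370°.
Angular width = |40.929° − 42.370°| = 1.441°.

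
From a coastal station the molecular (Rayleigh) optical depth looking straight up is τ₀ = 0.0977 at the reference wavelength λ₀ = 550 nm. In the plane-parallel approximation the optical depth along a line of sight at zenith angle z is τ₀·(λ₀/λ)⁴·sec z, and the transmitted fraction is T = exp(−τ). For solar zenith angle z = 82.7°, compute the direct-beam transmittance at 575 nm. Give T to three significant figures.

0.525

sec 82.7° = 7.8700.
τ = 0.0977 × (550/575)⁴ × 7.8700 = 0.0977 × 0.8371 × 7.8700 = 0.6436.
T = exp(−0.6436) = 0.5254.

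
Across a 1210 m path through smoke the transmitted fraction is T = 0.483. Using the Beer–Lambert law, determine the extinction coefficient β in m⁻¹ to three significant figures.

Beer–Lambert: T = exp(−βL) ⇒ β = −ln(T)/L = −ln(0.483)/1210 = 0.7277/1210 = 0.0006014 m⁻¹.

0.000601 m⁻¹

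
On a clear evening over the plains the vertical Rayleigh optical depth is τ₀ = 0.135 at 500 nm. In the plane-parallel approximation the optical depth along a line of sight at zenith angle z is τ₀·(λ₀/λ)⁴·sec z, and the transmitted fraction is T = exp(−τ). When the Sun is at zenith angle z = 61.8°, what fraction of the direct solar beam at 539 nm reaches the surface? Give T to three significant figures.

0.809

sec 61.8° = 2.1162.
τ = 0.135 × (500/539)⁴ × 2.1162 = 0.135 × 0.7405 × 2.1162 = 0.2115.
T = exp(−0.2115) = 0.8093.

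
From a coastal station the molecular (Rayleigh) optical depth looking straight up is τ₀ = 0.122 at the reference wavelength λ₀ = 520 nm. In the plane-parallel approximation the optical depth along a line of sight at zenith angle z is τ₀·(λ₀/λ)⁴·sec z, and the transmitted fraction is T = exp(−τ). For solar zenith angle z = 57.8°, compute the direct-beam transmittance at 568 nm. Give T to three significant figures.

0.851

sec 57.8° = 1.8766.
τ = 0.122 × (520/568)⁴ × 1.8766 = 0.122 × 0.7025 × 1.8766 = 0.1608.
T = exp(−0.1608) = 0.8514.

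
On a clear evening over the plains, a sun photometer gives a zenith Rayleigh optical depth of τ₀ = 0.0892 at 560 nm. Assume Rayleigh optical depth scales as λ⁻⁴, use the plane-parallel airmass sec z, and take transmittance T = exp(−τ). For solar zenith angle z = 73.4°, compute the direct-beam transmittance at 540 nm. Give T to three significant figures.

sec 73.4° = 3.5003.
τ = 0.0892 × (560/540)⁴ × 3.5003 = 0.0892 × 1.1566 × 3.5003 = 0.3611.
T = exp(−0.3611) = 0.6969.

0.697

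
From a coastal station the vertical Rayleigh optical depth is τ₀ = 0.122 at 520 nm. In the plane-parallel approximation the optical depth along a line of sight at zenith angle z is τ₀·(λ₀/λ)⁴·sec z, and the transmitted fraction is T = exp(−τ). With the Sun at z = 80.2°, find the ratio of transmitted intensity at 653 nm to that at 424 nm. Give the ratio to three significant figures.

3.79

Airmass: sec 80.2° = 5.8751.
τ(653 nm) = 0.122 × (520/653)⁴ × 5.8751 = 0.122 × 0.4021 × 5.8751 = 0.2882.
τ(424 nm) = 0.122 × (520/424)⁴ × 5.8751 = 0.122 × 2.2623 × 5.8751 = 1.6215.
T(653)/T(424) = exp(τ_B − τ_A) = exp(1.3333) = 3.7936.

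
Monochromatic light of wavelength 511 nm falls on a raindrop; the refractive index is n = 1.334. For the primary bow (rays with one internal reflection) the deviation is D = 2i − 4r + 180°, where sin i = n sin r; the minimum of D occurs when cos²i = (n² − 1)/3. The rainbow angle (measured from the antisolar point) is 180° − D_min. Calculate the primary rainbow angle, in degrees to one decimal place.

cos²i = (1.77956 − 1)/3 = 0.25985; i = arccos(0.50976) = 59.352°.
sin r = sin 59.352°/1.334 = 0.64492; r = 40.159°.
D_min = 2·59.352° − 4·40.159° + 180° = 138.067°.
Rainbow angle = 180° − D_min = 41.933°.

41.9°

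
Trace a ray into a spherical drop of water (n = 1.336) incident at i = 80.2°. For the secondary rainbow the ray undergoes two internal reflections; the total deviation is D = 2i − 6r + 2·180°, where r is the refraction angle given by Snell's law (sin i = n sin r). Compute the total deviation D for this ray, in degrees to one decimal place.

sin r = sin 80.2° / 1.336 = 0.9854/1.336 = 0.7376; r = 47.53°.
D = 2·80.2° − 6·47.53° + 2·180° = 160.40° − 285.15° + 360° = 235.25°.

235.2°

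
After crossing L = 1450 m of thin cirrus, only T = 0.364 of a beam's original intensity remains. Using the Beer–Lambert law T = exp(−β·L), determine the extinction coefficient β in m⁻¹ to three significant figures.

0.000697 m⁻¹

Beer–Lambert: T = exp(−βL) ⇒ β = −ln(T)/L = −ln(0.364)/1450 = 1.0106/1450 = 0.000697 m⁻¹.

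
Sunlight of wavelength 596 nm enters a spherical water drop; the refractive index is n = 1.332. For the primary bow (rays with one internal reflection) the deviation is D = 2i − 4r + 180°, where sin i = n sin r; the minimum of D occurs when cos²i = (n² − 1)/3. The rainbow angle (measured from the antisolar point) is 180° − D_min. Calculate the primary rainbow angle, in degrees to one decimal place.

cos²i = (1.77422 − 1)/3 = 0.25807; i = arccos(0.50801) = 59.469°.
sin r = sin 59.469°/1.332 = 0.64666; r = 40.290°.
D_min = 2·59.469° − 4·40.290° + 180° = 137.776°.
Rainbow angle = 180° − D_min = 42.224°.

42.2°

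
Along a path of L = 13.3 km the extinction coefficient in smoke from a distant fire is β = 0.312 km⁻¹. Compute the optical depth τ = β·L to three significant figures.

τ = β·L = 0.312 × 13.3 = 4.1496.

4.15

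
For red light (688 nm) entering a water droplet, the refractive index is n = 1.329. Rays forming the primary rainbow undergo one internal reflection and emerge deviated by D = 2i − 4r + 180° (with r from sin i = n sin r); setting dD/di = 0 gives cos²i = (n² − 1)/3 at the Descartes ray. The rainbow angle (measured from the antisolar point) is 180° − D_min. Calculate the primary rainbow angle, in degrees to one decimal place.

cos²i = (1.76624 − 1)/3 = 0.25541; i = arccos(0.50538) = 59.643°.
sin r = sin 59.643°/1.329 = 0.64928; r = 40.487°.
D_min = 2·59.643° − 4·40.487° + 180° = 137.337°.
Rainbow angle = 180° − D_min = 42.663°.

42.7°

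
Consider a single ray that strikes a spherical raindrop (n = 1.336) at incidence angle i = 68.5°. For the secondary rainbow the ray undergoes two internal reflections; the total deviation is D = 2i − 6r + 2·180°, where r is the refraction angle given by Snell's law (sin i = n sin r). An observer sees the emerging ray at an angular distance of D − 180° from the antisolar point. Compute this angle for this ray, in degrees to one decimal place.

52.2°

sin r = sin 68.5° / 1.336 = 0.9304/1.336 = 0.6964; r = 44.14°.
D = 2·68.5° − 6·44.14° + 2·180° = 137.00° − 264.84° + 360° = 232.16°.
Angle from antisolar point = D − 180° = 52.16°.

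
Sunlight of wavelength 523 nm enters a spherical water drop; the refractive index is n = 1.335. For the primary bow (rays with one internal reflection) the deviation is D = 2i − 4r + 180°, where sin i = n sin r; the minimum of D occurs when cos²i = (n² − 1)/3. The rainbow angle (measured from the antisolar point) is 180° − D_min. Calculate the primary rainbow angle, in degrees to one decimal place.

cos²i = (1.78222 − 1)/3 = 0.26074; i = arccos(0.51063) = 59.294°.
sin r = sin 59.294°/1.335 = 0.64405; r = 40.094°.
D_min = 2·59.294° − 4·40.094° + 180° = 138.212°.
Rainbow angle = 180° − D_min = 41.788°.

41.8°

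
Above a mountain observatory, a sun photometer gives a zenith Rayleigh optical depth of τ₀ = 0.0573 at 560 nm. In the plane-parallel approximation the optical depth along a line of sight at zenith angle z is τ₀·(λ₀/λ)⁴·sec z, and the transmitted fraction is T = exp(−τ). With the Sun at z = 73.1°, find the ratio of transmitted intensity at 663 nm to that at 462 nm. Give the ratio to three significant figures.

1.38

Airmass: sec 73.1° = 3.4399.
τ(663 nm) = 0.0573 × (560/663)⁴ × 3.4399 = 0.0573 × 0.5090 × 3.4399 = 0.1003.
τ(462 nm) = 0.0573 × (560/462)⁴ × 3.4399 = 0.0573 × 2.1587 × 3.4399 = 0.4255.
T(663)/T(462) = exp(τ_B − τ_A) = exp(0.3252) = 1.3843.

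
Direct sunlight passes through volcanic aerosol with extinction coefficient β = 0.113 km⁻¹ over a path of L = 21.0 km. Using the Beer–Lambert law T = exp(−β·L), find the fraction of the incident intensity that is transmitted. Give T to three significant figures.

τ = β·L = 0.113 × 21.0 = 2.3730.
T = exp(−2.3730) = 0.0932.

0.0932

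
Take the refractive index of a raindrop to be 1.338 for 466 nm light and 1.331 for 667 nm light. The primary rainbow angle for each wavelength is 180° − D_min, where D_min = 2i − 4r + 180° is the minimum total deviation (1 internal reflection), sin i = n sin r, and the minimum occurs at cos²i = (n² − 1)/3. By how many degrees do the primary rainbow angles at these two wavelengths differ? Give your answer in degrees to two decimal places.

1.01°

At 466 nm (n = 1.338): cos²i = 0.26341 → i = 59.120°, r = 39.899°, D_min = 138.643°, rainbow angle = 41.357°.
At 667 nm (n = 1.331): cos²i = 0.25719 → i = 59.527°, r = 40.356°, D_min = 137.630°, rainbow angle = 42.370°.
Angular width = |41.357° − 42.370°| = 1.013°.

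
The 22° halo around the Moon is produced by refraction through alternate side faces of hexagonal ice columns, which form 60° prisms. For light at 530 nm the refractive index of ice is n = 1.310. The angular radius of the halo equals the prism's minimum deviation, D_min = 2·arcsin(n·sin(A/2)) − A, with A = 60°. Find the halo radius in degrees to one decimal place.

21.8°

n·sin(A/2) = 1.310 × sin 30° = 1.310 × 0.5000 = 0.6550.
D_min = 2·arcsin(0.6550) − 60° = 2 × 40.920° − 60° = 21.839°.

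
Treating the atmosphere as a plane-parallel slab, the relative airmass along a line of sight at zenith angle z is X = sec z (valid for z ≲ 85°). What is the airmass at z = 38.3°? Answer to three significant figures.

X = sec z = 1/cos 38.3° = 1/0.7848 = 1.2742.

1.27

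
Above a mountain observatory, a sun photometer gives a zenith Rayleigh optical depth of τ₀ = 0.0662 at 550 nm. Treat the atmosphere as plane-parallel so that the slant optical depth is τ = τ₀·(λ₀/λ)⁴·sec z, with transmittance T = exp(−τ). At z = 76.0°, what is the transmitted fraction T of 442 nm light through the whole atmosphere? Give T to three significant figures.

0.519

sec 76.0° = 4.1336.
τ = 0.0662 × (550/442)⁴ × 4.1336 = 0.0662 × 2.3975 × 4.1336 = 0.6561.
T = exp(−0.6561) = 0.5189.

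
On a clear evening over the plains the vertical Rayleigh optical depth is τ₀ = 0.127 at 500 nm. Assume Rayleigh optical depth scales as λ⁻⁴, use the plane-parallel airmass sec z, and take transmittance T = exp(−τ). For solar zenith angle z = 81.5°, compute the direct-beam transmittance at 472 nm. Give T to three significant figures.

0.339

sec 81.5° = 6.7655.
τ = 0.127 × (500/472)⁴ × 6.7655 = 0.127 × 1.2593 × 6.7655 = 1.0820.
T = exp(−1.0820) = 0.3389.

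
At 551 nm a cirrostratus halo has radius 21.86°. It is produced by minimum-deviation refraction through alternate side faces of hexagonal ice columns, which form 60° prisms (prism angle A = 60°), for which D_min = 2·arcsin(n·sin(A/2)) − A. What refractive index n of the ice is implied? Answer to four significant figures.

Rearranging: n = sin((D_min + A)/2) / sin(A/2).
(D_min + A)/2 = (21.86° + 60°)/2 = 40.930°.
n = sin 40.930° / sin 30° = 0.6551 / 0.5000 = 1.3103.

1.310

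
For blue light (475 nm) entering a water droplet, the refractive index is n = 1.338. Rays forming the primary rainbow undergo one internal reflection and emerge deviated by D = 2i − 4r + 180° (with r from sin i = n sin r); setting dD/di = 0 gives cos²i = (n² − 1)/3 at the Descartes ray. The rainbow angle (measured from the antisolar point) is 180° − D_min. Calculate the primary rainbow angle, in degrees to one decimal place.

41.4°

cos²i = (1.79024 − 1)/3 = 0.26341; i = arccos(0.51324) = 59.120°.
sin r = sin 59.120°/1.338 = 0.64144; r = 39.899°.
D_min = 2·59.120° − 4·39.899° + 180° = 138.643°.
Rainbow angle = 180° − D_min = 41.357°.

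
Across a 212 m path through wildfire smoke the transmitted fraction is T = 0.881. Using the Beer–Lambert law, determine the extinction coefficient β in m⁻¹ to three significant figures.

Beer–Lambert: T = exp(−βL) ⇒ β = −ln(T)/L = −ln(0.881)/212 = 0.1267/212 = 0.0005976 m⁻¹.

0.000598 m⁻¹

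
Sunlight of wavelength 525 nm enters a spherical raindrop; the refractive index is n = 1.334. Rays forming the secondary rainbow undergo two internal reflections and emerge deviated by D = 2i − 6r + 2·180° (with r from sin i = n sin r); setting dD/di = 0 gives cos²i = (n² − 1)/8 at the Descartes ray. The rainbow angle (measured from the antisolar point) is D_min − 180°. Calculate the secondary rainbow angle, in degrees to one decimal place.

51.2°

cos²i = (1.77956 − 1)/8 = 0.09744; i = arccos(0.31216) = 71.810°.
sin r = sin 71.810°/1.334 = 0.71217; r = 45.411°.
D_min = 2·71.810° − 6·45.411° + 360° = 231.153°.
Rainbow angle = D_min − 180° = 51.153°.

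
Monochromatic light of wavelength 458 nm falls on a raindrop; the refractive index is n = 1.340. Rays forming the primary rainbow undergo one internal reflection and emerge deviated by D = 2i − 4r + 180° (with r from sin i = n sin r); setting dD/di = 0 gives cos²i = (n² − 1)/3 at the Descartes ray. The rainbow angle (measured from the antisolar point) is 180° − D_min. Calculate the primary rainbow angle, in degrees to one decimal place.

41.1°

cos²i = (1.79560 − 1)/3 = 0.26520; i = arccos(0.51498) = 59.004°.
sin r = sin 59.004°/1.340 = 0.63971; r = 39.770°.
D_min = 2·59.004° − 4·39.770° + 180° = 138.929°.
Rainbow angle = 180° − D_min = 41.071°.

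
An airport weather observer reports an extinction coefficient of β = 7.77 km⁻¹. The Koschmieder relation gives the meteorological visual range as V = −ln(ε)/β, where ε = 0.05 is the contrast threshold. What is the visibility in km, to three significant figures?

V = −ln(0.05) / 7.77 = 2.996 / 7.77 = 0.3856 km.

0.386 km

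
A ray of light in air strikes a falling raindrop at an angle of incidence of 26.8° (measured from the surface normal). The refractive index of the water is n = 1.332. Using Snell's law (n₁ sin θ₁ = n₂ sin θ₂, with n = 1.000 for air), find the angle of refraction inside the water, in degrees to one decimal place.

19.8°

Snell: sin θ_r = sin θ_i / n = sin 26.8° / 1.332 = 0.4509 / 1.332 = 0.3385.
θ_r = arcsin(0.3385) = 19.79°.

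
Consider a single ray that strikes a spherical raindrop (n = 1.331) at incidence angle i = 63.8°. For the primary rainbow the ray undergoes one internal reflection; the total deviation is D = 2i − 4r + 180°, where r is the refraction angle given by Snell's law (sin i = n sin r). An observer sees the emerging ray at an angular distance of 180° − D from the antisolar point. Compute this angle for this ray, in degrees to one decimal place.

41.9°

sin r = sin 63.8° / 1.331 = 0.8973/1.331 = 0.6741; r = 42.39°.
D = 2·63.8° − 4·42.39° + 180° = 127.60° − 169.54° + 180° = 138.06°.
Angle from antisolar point = 180° − D = 41.94°.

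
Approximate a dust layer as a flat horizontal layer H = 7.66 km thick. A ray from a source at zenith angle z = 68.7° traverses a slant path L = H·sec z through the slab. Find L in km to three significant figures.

sec z = 1/cos 68.7° = 2.7529.
L = 7.66 × 2.7529 = 21.087 km.

21.1 km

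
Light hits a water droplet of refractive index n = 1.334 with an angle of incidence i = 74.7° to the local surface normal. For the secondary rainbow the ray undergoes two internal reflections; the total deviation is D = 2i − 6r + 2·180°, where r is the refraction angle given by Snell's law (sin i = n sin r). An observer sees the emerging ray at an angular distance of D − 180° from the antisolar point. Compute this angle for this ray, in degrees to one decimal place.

sin r = sin 74.7° / 1.334 = 0.9646/1.334 = 0.7231; r = 46.31°.
D = 2·74.7° − 6·46.31° + 2·180° = 149.40° − 277.84° + 360° = 231.56°.
Angle from antisolar point = D − 180° = 51.56°.

51.6°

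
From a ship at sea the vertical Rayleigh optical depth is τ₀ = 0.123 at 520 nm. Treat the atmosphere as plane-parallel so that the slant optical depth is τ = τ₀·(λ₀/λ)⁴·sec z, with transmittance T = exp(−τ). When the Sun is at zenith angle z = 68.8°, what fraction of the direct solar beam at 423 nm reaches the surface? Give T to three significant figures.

sec 68.8° = 2.7653.
τ = 0.123 × (520/423)⁴ × 2.7653 = 0.123 × 2.2838 × 2.7653 = 0.7768.
T = exp(−0.7768) = 0.4599.

0.460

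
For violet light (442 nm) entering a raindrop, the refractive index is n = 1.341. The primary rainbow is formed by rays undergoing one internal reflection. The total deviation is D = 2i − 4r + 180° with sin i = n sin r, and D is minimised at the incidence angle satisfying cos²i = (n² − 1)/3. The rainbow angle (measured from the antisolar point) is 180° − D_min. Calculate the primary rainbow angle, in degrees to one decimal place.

40.9°

cos²i = (1.79828 − 1)/3 = 0.26609; i = arccos(0.51584) = 58.946°.
sin r = sin 58.946°/1.341 = 0.63884; r = 39.705°.
D_min = 2·58.946° − 4·39.705° + 180° = 139.071°.
Rainbow angle = 180° − D_min = 40.929°.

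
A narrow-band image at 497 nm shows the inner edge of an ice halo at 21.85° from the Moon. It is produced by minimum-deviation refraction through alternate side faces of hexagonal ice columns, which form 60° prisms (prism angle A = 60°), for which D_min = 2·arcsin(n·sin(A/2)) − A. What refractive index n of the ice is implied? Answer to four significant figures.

1.310

Rearranging: n = sin((D_min + A)/2) / sin(A/2).
(D_min + A)/2 = (21.85° + 60°)/2 = 40.925°.
n = sin 40.925° / sin 30° = 0.6551 / 0.5000 = 1.3101.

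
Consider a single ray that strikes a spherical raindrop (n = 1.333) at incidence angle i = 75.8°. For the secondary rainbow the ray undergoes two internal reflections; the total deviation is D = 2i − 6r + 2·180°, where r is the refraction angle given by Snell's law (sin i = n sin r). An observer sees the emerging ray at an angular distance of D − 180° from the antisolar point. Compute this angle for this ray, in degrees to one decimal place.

51.7°

sin r = sin 75.8° / 1.333 = 0.9694/1.333 = 0.7273; r = 46.66°.
D = 2·75.8° − 6·46.66° + 2·180° = 151.60° − 279.95° + 360° = 231.65°.
Angle from antisolar point = D − 180° = 51.65°.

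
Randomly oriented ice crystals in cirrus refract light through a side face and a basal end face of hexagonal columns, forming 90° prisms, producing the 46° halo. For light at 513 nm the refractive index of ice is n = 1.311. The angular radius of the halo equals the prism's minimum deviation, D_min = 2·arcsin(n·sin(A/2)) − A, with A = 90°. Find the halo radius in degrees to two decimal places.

45.95°

n·sin(A/2) = 1.311 × sin 45° = 1.311 × 0.7071 = 0.9270.
D_min = 2·arcsin(0.9270) − 90° = 2 × 67.974° − 90° = 45.949°.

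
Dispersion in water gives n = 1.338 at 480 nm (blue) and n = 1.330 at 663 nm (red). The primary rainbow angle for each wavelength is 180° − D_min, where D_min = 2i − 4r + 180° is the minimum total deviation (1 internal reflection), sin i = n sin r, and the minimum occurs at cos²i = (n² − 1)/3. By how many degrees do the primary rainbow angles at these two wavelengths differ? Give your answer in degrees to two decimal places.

At 480 nm (n = 1.338): cos²i = 0.26341 → i = 59.120°, r = 39.899°, D_min = 138.643°, rainbow angle = 41.357°.
At 663 nm (n = 1.330): cos²i = 0.25630 → i = 59.585°, r = 40.422°, D_min = 137.484°, rainbow angle = 42.516°.
Angular width = |41.357° − 42.516°| = 1.160°.

1.16°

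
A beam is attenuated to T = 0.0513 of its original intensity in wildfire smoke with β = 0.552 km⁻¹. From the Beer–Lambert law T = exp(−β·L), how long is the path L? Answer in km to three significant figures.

Beer–Lambert: T = exp(−βL) ⇒ L = −ln(T)/β = −ln(0.0513)/0.552 = 2.9701/0.552 = 5.381 km.

5.38 km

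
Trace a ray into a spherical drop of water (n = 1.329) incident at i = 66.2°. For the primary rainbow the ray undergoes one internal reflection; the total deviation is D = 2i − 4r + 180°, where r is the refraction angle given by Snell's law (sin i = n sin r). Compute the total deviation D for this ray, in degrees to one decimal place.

138.4°

sin r = sin 66.2° / 1.329 = 0.9150/1.329 = 0.6885; r = 43.51°.
D = 2·66.2° − 4·43.51° + 180° = 132.40° − 174.03° + 180° = 138.37°.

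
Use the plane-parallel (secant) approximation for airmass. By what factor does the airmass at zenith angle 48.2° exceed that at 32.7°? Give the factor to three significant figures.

X(48.2°)/X(32.7°) = sec 48.2° / sec 32.7° = cos 32.7° / cos 48.2° = 0.8415/0.6665 = 1.2625.

1.26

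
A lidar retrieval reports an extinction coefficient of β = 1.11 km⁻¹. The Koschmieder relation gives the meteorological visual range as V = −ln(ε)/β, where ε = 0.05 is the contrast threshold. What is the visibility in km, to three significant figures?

2.70 km

V = −ln(0.05) / 1.11 = 2.996 / 1.11 = 2.6989 km.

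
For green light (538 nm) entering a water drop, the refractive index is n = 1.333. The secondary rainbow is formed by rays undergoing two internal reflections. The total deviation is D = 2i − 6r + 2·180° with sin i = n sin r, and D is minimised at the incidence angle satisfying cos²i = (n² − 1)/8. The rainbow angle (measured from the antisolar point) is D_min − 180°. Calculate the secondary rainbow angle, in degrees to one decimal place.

cos²i = (1.77689 − 1)/8 = 0.09711; i = arccos(0.31163) = 71.843°.
sin r = sin 71.843°/1.333 = 0.71283; r = 45.466°.
D_min = 2·71.843° − 6·45.466° + 360° = 230.891°.
Rainbow angle = D_min − 180° = 50.891°.

50.9°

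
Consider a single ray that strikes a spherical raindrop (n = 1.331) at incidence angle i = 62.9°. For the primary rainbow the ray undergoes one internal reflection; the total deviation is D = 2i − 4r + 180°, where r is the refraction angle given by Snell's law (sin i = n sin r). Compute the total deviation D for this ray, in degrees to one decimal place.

137.9°

sin r = sin 62.9° / 1.331 = 0.8902/1.331 = 0.6688; r = 41.98°.
D = 2·62.9° − 4·41.98° + 180° = 125.80° − 167.91° + 180° = 137.89°.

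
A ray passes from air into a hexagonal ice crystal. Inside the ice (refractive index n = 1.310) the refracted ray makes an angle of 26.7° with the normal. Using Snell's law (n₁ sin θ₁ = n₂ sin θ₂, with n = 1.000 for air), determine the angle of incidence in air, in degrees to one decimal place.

Snell: sin θ_i = n · sin θ_r = 1.310 × sin 26.7° = 1.310 × 0.4493 = 0.5886.
θ_i = arcsin(0.5886) = 36.06°.

36.1°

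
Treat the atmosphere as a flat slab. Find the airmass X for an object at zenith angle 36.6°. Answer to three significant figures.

X = sec z = 1/cos 36.6° = 1/0.8028 = 1.2456.

1.25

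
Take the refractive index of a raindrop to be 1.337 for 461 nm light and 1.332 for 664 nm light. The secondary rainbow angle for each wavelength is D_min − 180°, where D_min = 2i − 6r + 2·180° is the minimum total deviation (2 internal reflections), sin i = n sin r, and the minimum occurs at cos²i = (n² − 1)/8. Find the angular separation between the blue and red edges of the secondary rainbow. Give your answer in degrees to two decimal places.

At 461 nm (n = 1.337): cos²i = 0.09845 → i = 71.714°, r = 45.249°, D_min = 231.934°, rainbow angle = 51.934°.
At 664 nm (n = 1.332): cos²i = 0.09678 → i = 71.875°, r = 45.520°, D_min = 230.628°, rainbow angle = 50.628°.
Angular width = |51.934° − 50.628°| = 1.305°.

1.31°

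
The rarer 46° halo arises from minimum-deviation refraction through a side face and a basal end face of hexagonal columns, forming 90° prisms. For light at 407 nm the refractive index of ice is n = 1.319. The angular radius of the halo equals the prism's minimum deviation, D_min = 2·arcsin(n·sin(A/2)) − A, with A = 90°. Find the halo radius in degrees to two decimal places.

n·sin(A/2) = 1.319 × sin 45° = 1.319 × 0.7071 = 0.9327.
D_min = 2·arcsin(0.9327) − 90° = 2 × 68.856° − 90° = 47.711°.

47.71°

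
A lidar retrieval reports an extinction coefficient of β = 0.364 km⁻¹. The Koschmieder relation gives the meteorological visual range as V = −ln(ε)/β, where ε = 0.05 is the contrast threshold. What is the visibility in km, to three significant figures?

V = −ln(0.05) / 0.364 = 2.996 / 0.364 = 8.2300 km.

8.23 km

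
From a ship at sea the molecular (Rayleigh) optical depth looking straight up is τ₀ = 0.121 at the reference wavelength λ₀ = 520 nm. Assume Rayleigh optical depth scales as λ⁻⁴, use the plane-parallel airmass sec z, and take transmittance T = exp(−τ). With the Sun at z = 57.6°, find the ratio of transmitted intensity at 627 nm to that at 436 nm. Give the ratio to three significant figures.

Airmass: sec 57.6° = 1.8663.
τ(627 nm) = 0.121 × (520/627)⁴ × 1.8663 = 0.121 × 0.4731 × 1.8663 = 0.1068.
τ(436 nm) = 0.121 × (520/436)⁴ × 1.8663 = 0.121 × 2.0233 × 1.8663 = 0.4569.
T(627)/T(436) = exp(τ_B − τ_A) = exp(0.3501) = 1.4192.

1.42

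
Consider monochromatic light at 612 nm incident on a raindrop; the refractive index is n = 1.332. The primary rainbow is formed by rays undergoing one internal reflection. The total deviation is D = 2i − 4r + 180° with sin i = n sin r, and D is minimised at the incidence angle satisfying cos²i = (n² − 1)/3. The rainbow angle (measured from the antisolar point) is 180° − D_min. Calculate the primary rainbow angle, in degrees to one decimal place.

42.2°

cos²i = (1.77422 − 1)/3 = 0.25807; i = arccos(0.50801) = 59.469°.
sin r = sin 59.469°/1.332 = 0.64666; r = 40.290°.
D_min = 2·59.469° − 4·40.290° + 180° = 137.776°.
Rainbow angle = 180° − D_min = 42.224°.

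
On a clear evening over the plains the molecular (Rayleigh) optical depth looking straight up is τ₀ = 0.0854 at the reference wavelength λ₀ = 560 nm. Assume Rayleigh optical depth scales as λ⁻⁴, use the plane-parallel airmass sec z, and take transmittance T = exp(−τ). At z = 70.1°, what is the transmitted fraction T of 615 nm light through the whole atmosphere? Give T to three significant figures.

sec 70.1° = 2.9379.
τ = 0.0854 × (560/615)⁴ × 2.9379 = 0.0854 × 0.6875 × 2.9379 = 0.1725.
T = exp(−0.1725) = 0.8416.

0.842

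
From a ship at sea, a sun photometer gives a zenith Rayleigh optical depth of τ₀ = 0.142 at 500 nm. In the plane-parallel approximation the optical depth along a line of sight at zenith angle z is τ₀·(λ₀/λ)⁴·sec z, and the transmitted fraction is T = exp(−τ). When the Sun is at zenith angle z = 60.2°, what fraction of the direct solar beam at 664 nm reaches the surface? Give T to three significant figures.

sec 60.2° = 2.0122.
τ = 0.142 × (500/664)⁴ × 2.0122 = 0.142 × 0.3215 × 2.0122 = 0.0919.
T = exp(−0.0919) = 0.9122.

0.912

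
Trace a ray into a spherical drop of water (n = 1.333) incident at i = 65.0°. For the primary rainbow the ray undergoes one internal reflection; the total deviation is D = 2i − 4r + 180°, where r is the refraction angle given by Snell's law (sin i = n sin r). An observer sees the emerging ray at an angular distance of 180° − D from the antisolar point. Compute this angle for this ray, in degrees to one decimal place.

41.3°

sin r = sin 65.0° / 1.333 = 0.9063/1.333 = 0.6799; r = 42.84°.
D = 2·65.0° − 4·42.84° + 180° = 130.00° − 171.34° + 180° = 138.66°.
Angle from antisolar point = 180° − D = 41.34°.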